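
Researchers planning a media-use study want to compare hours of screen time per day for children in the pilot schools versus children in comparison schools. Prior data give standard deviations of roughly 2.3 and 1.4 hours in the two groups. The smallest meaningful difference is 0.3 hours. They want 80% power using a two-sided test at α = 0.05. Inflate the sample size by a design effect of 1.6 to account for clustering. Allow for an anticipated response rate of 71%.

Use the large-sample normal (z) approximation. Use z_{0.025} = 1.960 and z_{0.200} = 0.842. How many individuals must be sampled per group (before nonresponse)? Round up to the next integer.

n = (z_{α/2} + z_β)² · (σ₁² + σ₂²) / δ²
  = (1.960 + 0.842)² · (2.3² + 1.4² = 7.25) / 0.3²
  = 7.8512 · 7.25 / 0.09
  = 632.46
Design effect: 1.6 × 632.46 = 1011.93.
Adjust for 71% response: 1011.93 / 0.71 = 1425.26.
Round up → n = 1426 per group.

n = 1426 per group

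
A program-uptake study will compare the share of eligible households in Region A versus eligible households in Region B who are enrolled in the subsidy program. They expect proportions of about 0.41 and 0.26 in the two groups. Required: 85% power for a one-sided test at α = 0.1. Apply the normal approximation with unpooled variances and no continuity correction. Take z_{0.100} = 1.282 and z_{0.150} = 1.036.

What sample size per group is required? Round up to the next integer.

n = 104 per group

n = (z_α + z_β)² · [p₁(1−p₁) + p₂(1−p₂)] / (p₁ − p₂)²
  = (1.282 + 1.036)² · (0.41·0.59 + 0.26·0.74) / (0.15)²
  = (2.318)² · (0.2419 + 0.1924) / 0.0225
  = 5.3731 · 0.4343 / 0.0225
  = 103.71
Round up → n = 104 per group.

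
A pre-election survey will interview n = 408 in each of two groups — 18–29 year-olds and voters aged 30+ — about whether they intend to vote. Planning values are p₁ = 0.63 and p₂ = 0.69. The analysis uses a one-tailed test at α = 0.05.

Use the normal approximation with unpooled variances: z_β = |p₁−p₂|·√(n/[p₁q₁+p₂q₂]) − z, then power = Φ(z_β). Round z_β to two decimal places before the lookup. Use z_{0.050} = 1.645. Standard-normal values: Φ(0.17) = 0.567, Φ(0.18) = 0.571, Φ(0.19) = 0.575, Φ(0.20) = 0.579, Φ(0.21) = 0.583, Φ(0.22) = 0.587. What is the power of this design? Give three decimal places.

Power ≈ 0.567

z_β = |p₁−p₂|·√(n/[p₁q₁+p₂q₂]) − z_α
    = 0.06 · √(408/0.4470) − 1.645
    = 0.06 · 30.2118 − 1.645
    = 1.8127 − 1.645 = 0.1677 → 0.17
Power = Φ(0.17) = 0.567.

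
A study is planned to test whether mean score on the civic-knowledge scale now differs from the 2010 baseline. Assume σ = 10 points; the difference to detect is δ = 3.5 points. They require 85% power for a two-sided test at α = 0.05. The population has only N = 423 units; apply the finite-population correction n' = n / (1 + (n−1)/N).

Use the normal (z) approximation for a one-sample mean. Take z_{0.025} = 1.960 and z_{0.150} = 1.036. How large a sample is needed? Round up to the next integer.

n = 63

n = (z_{α/2} + z_β)² · σ² / δ²
  = (1.960 + 1.036)² · 10² / 3.5²
  = 8.9760 · 100 / 12.25
  = 73.27
Finite-population correction (N = 423): 73.27 / (1 + (73.27 − 1)/423) = 62.58.
Round up → n = 63.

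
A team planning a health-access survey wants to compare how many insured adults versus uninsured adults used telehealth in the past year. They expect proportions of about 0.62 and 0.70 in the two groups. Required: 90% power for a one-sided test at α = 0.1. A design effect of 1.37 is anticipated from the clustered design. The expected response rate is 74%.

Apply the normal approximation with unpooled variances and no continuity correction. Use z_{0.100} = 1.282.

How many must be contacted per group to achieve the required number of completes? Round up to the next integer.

n = (z_α + z_β)² · [p₁(1−p₁) + p₂(1−p₂)] / (p₁ − p₂)²
  = (1.282 + 1.282)² · (0.62·0.38 + 0.70·0.30) / (-0.08)²
  = (2.564)² · (0.2356 + 0.2100) / 0.0064
  = 6.5741 · 0.4456 / 0.0064
  = 457.72
Design effect: 1.37 × 457.72 = 627.08.
Adjust for 74% response: 627.08 / 0.74 = 847.40.
Round up → n = 848 per group.

n = 848 per group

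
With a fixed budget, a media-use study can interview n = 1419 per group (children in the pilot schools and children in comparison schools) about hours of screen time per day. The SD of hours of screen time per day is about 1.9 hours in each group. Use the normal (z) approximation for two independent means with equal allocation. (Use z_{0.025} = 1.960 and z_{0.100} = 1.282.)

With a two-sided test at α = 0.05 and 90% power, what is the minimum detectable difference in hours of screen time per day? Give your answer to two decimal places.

Minimum detectable difference ≈ 0.23 hours

δ = (z_{α/2} + z_β) · √((σ₁²+σ₂²)/n)
  = (1.960 + 1.282) · √(7.22/1419)
  = 3.242 · √0.00509
  = 3.242 · 0.0713
  = 0.2313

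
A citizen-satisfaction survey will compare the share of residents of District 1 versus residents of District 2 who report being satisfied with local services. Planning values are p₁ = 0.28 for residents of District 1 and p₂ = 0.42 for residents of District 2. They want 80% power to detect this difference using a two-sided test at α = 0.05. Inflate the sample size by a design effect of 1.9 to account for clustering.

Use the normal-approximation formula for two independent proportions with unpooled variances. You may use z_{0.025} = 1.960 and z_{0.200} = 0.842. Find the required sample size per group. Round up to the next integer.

n = (z_{α/2} + z_β)² · [p₁(1−p₁) + p₂(1−p₂)] / (p₁ − p₂)²
  = (1.960 + 0.842)² · (0.28·0.72 + 0.42·0.58) / (-0.14)²
  = (2.802)² · (0.2016 + 0.2436) / 0.0196
  = 7.8512 · 0.4452 / 0.0196
  = 178.33
Design effect: 1.9 × 178.33 = 338.84.
Round up → n = 339 per group.

n = 339 per group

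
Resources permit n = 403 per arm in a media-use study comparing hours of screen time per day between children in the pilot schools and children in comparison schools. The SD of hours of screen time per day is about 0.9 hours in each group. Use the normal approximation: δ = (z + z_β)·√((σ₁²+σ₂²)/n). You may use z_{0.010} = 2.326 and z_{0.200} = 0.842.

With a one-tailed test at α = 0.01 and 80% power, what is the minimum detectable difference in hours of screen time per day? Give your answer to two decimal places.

δ = (z_α + z_β) · √((σ₁²+σ₂²)/n)
  = (2.326 + 0.842) · √(1.62/403)
  = 3.168 · √0.00402
  = 3.168 · 0.0634
  = 0.2009

Minimum detectable difference ≈ 0.20 hours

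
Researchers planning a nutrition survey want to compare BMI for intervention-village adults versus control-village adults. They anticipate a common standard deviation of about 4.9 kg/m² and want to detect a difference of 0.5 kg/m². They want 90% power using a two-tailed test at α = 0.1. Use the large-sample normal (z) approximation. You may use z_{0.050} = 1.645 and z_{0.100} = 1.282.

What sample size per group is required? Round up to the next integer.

n = (z_{α/2} + z_β)² · (σ₁² + σ₂²) / δ²
  = (1.645 + 1.282)² · (2·4.9² = 48.02) / 0.5²
  = 8.5673 · 48.02 / 0.25
  = 1645.61
Round up → n = 1646 per group.

n = 1646 per group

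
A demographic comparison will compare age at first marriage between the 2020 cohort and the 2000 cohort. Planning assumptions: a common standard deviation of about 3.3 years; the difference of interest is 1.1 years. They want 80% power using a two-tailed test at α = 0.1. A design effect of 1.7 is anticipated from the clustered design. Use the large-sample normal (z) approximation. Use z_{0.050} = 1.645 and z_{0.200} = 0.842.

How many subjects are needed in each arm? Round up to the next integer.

n = 190 per group

n = (z_{α/2} + z_β)² · (σ₁² + σ₂²) / δ²
  = (1.645 + 0.842)² · (2·3.3² = 21.78) / 1.1²
  = 6.1852 · 21.78 / 1.21
  = 111.33
Design effect: 1.7 × 111.33 = 189.27.
Round up → n = 190 per group.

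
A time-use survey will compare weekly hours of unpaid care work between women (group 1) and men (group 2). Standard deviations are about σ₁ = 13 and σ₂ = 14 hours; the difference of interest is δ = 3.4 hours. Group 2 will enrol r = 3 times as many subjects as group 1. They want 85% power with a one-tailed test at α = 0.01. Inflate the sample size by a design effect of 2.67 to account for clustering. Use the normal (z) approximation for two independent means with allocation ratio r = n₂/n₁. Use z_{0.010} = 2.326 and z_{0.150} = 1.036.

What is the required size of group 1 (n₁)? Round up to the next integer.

n₁ = 612

n₁ = (z_α + z_β)² · (σ₁² + σ₂²/r) / δ²
   = (2.326 + 1.036)² · (13² + 14²/3) / 3.4²
   = 11.3030 · (169 + 65.3333) / 11.56
   = 11.3030 · 234.3333 / 11.56
   = 229.12
Design effect: 2.67 × 229.12 = 611.76.
Round up → n₁ = 612; n₂ = r·n₁ = 3 × 612 = 1836.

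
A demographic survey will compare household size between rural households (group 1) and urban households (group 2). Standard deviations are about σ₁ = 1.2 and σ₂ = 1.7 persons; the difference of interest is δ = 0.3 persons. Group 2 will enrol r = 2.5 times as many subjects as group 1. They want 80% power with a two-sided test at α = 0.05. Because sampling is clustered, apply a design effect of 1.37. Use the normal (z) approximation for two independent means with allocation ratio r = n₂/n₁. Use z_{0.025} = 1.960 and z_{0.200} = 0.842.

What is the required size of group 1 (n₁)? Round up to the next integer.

n₁ = (z_{α/2} + z_β)² · (σ₁² + σ₂²/r) / δ²
   = (1.960 + 0.842)² · (1.2² + 1.7²/2.5) / 0.3²
   = 7.8512 · (1.44 + 1.156) / 0.09
   = 7.8512 · 2.596 / 0.09
   = 226.46
Design effect: 1.37 × 226.46 = 310.26.
Round up → n₁ = 311; n₂ = r·n₁ = 2.5 × 311 = 778.

n₁ = 311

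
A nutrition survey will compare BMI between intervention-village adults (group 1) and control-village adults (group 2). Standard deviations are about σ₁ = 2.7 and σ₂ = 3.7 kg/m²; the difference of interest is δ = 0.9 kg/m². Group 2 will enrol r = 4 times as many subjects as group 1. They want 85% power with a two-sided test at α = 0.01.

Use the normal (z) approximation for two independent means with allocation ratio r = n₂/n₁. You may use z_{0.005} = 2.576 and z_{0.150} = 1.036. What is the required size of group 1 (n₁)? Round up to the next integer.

n₁ = 173

n₁ = (z_{α/2} + z_β)² · (σ₁² + σ₂²/r) / δ²
   = (2.576 + 1.036)² · (2.7² + 3.7²/4) / 0.9²
   = 13.0465 · (7.29 + 3.4225) / 0.81
   = 13.0465 · 10.7125 / 0.81
   = 172.54
Round up → n₁ = 173; n₂ = r·n₁ = 4 × 173 = 692.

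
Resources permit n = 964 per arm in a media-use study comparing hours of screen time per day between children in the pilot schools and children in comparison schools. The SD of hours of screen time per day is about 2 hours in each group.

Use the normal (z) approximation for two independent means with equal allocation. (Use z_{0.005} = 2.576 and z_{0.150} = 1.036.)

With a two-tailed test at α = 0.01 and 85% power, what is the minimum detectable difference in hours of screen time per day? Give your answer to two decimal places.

Minimum detectable difference ≈ 0.33 hours

δ = (z_{α/2} + z_β) · √((σ₁²+σ₂²)/n)
  = (2.576 + 1.036) · √(8/964)
  = 3.612 · √0.0083
  = 3.612 · 0.0911
  = 0.3290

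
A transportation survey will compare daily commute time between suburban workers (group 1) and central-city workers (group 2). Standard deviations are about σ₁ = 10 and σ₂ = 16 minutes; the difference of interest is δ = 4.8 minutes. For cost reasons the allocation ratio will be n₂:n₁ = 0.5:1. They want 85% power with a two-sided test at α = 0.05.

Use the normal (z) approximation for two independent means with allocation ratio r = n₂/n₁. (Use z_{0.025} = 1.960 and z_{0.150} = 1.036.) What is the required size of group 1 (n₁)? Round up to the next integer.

n₁ = (z_{α/2} + z_β)² · (σ₁² + σ₂²/r) / δ²
   = (1.960 + 1.036)² · (10² + 16²/0.5) / 4.8²
   = 8.9760 · (100 + 512) / 23.04
   = 8.9760 · 612 / 23.04
   = 238.43
Round up → n₁ = 239; n₂ = r·n₁ = 0.5 × 239 = 120.

n₁ = 239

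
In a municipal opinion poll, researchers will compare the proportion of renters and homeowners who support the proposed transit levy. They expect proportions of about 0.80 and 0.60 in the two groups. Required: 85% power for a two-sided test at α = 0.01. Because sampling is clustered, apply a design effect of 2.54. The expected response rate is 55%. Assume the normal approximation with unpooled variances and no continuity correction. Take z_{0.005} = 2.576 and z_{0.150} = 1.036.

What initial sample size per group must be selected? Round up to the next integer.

n = (z_{α/2} + z_β)² · [p₁(1−p₁) + p₂(1−p₂)] / (p₁ − p₂)²
  = (2.576 + 1.036)² · (0.80·0.20 + 0.60·0.40) / (0.20)²
  = (3.612)² · (0.1600 + 0.2400) / 0.0400
  = 13.0465 · 0.4000 / 0.0400
  = 130.47
Design effect: 2.54 × 130.47 = 331.38.
Adjust for 55% response: 331.38 / 0.55 = 602.51.
Round up → n = 603 per group.

n = 603 per group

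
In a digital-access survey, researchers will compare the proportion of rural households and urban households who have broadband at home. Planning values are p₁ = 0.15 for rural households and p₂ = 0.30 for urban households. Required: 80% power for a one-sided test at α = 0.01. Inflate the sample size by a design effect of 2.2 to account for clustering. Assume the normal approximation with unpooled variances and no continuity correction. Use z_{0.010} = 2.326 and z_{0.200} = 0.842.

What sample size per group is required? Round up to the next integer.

n = 332 per group

n = (z_α + z_β)² · [p₁(1−p₁) + p₂(1−p₂)] / (p₁ − p₂)²
  = (2.326 + 0.842)² · (0.15·0.85 + 0.30·0.70) / (-0.15)²
  = (3.168)² · (0.1275 + 0.2100) / 0.0225
  = 10.0362 · 0.3375 / 0.0225
  = 150.54
Design effect: 2.2 × 150.54 = 331.20.
Round up → n = 332 per group.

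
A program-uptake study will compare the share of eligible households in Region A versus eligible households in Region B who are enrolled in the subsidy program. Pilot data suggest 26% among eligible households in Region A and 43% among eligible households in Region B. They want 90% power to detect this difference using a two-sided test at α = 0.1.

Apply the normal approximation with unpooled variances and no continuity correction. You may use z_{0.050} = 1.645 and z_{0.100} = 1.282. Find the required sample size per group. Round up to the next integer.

n = (z_{α/2} + z_β)² · [p₁(1−p₁) + p₂(1−p₂)] / (p₁ − p₂)²
  = (1.645 + 1.282)² · (0.26·0.74 + 0.43·0.57) / (-0.17)²
  = (2.927)² · (0.1924 + 0.2451) / 0.0289
  = 8.5673 · 0.4375 / 0.0289
  = 129.70
Round up → n = 130 per group.

n = 130 per group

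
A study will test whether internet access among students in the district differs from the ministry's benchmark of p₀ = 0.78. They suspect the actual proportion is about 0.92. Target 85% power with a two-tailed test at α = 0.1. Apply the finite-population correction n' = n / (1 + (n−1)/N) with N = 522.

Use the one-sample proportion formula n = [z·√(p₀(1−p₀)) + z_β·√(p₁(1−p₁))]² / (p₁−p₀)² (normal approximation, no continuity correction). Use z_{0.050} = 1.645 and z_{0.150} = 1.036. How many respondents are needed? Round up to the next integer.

n = [z_{α/2}·√(p₀q₀) + z_β·√(p₁q₁)]² / (p₁ − p₀)²
  = [1.645·√(0.78·0.22) + 1.036·√(0.92·0.08)]² / (0.14)²
  = [1.645·0.4142 + 1.036·0.2713]² / 0.0196
  = [0.9625]² / 0.0196
  = 47.27
Finite-population correction (N = 522): 47.27 / (1 + (47.27 − 1)/522) = 43.42.
Round up → n = 44.

n = 44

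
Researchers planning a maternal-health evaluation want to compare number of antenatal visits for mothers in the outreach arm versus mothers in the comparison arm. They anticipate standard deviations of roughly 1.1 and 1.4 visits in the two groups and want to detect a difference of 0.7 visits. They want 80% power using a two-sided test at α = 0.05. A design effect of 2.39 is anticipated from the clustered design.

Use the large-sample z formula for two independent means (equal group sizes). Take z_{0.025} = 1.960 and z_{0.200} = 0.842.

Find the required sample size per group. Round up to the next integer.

n = 122 per group

n = (z_{α/2} + z_β)² · (σ₁² + σ₂²) / δ²
  = (1.960 + 0.842)² · (1.1² + 1.4² = 3.17) / 0.7²
  = 7.8512 · 3.17 / 0.49
  = 50.79
Design effect: 2.39 × 50.79 = 121.39.
Round up → n = 122 per group.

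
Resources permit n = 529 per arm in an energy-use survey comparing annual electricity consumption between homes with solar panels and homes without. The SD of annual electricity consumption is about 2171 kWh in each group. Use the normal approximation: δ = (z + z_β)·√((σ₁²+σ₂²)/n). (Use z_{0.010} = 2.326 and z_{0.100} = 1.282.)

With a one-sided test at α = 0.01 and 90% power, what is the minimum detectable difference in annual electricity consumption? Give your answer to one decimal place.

δ = (z_α + z_β) · √((σ₁²+σ₂²)/n)
  = (2.326 + 1.282) · √(9426482/529)
  = 3.608 · √17819.4
  = 3.608 · 133.4895
  = 481.6300

Minimum detectable difference ≈ 481.6 kWh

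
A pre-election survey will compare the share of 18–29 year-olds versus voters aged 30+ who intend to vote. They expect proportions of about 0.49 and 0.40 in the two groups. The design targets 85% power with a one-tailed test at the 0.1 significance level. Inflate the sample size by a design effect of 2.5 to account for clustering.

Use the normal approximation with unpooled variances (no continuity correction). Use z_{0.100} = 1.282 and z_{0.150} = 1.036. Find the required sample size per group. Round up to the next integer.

n = 813 per group

n = (z_α + z_β)² · [p₁(1−p₁) + p₂(1−p₂)] / (p₁ − p₂)²
  = (1.282 + 1.036)² · (0.49·0.51 + 0.40·0.60) / (0.09)²
  = (2.318)² · (0.2499 + 0.2400) / 0.0081
  = 5.3731 · 0.4899 / 0.0081
  = 324.97
Design effect: 2.5 × 324.97 = 812.44.
Round up → n = 813 per group.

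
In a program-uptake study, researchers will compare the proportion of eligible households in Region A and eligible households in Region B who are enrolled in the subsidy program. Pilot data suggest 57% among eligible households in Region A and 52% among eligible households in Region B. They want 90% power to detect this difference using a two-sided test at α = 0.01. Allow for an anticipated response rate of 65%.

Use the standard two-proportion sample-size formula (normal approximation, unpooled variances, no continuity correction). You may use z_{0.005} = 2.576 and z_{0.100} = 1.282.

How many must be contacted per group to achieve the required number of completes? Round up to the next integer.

n = 4532 per group

n = (z_{α/2} + z_β)² · [p₁(1−p₁) + p₂(1−p₂)] / (p₁ − p₂)²
  = (2.576 + 1.282)² · (0.57·0.43 + 0.52·0.48) / (0.05)²
  = (3.858)² · (0.2451 + 0.2496) / 0.0025
  = 14.8842 · 0.4947 / 0.0025
  = 2945.28
Adjust for 65% response: 2945.28 / 0.65 = 4531.20.
Round up → n = 4532 per group.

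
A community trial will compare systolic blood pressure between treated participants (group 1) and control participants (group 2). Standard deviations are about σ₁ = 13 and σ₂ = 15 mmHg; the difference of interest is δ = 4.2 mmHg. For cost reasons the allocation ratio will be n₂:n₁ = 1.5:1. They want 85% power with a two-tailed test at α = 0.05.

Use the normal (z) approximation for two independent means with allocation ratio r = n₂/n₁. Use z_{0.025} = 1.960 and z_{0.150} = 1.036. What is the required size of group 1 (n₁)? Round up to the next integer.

n₁ = 163

n₁ = (z_{α/2} + z_β)² · (σ₁² + σ₂²/r) / δ²
   = (1.960 + 1.036)² · (13² + 15²/1.5) / 4.2²
   = 8.9760 · (169 + 150) / 17.64
   = 8.9760 · 319 / 17.64
   = 162.32
Round up → n₁ = 163; n₂ = r·n₁ = 1.5 × 163 = 245.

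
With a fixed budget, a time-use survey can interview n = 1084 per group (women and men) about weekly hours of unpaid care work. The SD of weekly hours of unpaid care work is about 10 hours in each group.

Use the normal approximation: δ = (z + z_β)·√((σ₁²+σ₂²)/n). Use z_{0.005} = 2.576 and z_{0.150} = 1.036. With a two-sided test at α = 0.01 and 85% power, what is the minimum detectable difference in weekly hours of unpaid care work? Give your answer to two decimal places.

Minimum detectable difference ≈ 1.55 hours

δ = (z_{α/2} + z_β) · √((σ₁²+σ₂²)/n)
  = (2.576 + 1.036) · √(200/1084)
  = 3.612 · √0.1845
  = 3.612 · 0.4295
  = 1.5515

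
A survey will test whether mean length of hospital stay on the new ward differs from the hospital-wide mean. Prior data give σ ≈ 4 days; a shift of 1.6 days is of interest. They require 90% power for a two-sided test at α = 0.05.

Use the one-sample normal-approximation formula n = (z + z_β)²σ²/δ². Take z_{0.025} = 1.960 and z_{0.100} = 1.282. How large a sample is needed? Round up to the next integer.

n = (z_{α/2} + z_β)² · σ² / δ²
  = (1.960 + 1.282)² · 4² / 1.6²
  = 10.5106 · 16 / 2.56
  = 65.69
Round up → n = 66.

n = 66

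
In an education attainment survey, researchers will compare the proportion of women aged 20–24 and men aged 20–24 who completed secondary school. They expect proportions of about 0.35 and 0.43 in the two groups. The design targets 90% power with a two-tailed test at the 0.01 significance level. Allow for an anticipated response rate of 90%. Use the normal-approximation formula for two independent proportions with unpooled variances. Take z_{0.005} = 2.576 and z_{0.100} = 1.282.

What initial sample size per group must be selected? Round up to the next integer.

n = 1222 per group

n = (z_{α/2} + z_β)² · [p₁(1−p₁) + p₂(1−p₂)] / (p₁ − p₂)²
  = (2.576 + 1.282)² · (0.35·0.65 + 0.43·0.57) / (-0.08)²
  = (3.858)² · (0.2275 + 0.2451) / 0.0064
  = 14.8842 · 0.4726 / 0.0064
  = 1099.10
Adjust for 90% response: 1099.10 / 0.90 = 1221.22.
Round up → n = 1222 per group.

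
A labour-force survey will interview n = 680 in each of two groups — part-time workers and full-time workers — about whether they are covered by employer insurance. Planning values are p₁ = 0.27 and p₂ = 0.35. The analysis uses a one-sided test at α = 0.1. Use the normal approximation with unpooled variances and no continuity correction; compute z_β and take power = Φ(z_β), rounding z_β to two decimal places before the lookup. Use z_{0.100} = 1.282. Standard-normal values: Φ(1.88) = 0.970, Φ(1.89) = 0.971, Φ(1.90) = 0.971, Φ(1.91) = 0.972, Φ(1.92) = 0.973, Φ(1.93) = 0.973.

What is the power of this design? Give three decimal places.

z_β = |p₁−p₂|·√(n/[p₁q₁+p₂q₂]) − z_α
    = 0.08 · √(680/0.4246) − 1.282
    = 0.08 · 40.0188 − 1.282
    = 3.2015 − 1.282 = 1.9195 → 1.92
Power = Φ(1.92) = 0.973.

Power ≈ 0.973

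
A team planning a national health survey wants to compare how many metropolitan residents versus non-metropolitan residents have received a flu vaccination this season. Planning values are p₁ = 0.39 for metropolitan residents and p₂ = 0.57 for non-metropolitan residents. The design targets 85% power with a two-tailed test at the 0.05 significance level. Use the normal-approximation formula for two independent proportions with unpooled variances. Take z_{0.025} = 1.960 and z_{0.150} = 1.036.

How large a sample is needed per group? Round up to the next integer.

n = 134 per group

n = (z_{α/2} + z_β)² · [p₁(1−p₁) + p₂(1−p₂)] / (p₁ − p₂)²
  = (1.960 + 1.036)² · (0.39·0.61 + 0.57·0.43) / (-0.18)²
  = (2.996)² · (0.2379 + 0.2451) / 0.0324
  = 8.9760 · 0.4830 / 0.0324
  = 133.81
Round up → n = 134 per group.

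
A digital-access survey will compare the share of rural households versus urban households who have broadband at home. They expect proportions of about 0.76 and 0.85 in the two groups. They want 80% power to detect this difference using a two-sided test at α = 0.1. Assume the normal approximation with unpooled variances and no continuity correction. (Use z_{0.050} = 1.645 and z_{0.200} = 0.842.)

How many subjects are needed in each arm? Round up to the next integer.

n = 237 per group

n = (z_{α/2} + z_β)² · [p₁(1−p₁) + p₂(1−p₂)] / (p₁ − p₂)²
  = (1.645 + 0.842)² · (0.76·0.24 + 0.85·0.15) / (-0.09)²
  = (2.487)² · (0.1824 + 0.1275) / 0.0081
  = 6.1852 · 0.3099 / 0.0081
  = 236.64
Round up → n = 237 per group.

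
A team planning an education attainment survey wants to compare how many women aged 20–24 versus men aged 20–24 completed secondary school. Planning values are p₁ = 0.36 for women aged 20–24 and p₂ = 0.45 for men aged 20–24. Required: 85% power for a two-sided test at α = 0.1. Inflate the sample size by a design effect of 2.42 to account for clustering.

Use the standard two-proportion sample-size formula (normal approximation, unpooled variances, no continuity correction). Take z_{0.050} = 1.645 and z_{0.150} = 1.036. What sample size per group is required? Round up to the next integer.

n = 1027 per group

n = (z_{α/2} + z_β)² · [p₁(1−p₁) + p₂(1−p₂)] / (p₁ − p₂)²
  = (1.645 + 1.036)² · (0.36·0.64 + 0.45·0.55) / (-0.09)²
  = (2.681)² · (0.2304 + 0.2475) / 0.0081
  = 7.1878 · 0.4779 / 0.0081
  = 424.08
Design effect: 2.42 × 424.08 = 1026.27.
Round up → n = 1027 per group.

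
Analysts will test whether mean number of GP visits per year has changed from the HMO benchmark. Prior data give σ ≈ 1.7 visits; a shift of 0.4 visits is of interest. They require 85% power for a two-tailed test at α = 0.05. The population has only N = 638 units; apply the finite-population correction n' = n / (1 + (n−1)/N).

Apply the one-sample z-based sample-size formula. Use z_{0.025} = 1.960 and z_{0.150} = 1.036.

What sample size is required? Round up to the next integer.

n = 130

n = (z_{α/2} + z_β)² · σ² / δ²
  = (1.960 + 1.036)² · 1.7² / 0.4²
  = 8.9760 · 2.89 / 0.16
  = 162.13
Finite-population correction (N = 638): 162.13 / (1 + (162.13 − 1)/638) = 129.44.
Round up → n = 130.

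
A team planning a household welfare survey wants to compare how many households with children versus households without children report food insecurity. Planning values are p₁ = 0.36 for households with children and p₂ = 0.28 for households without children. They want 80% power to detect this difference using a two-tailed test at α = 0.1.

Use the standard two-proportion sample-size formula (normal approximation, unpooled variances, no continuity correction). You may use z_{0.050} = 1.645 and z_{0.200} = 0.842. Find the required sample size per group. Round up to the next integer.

n = (z_{α/2} + z_β)² · [p₁(1−p₁) + p₂(1−p₂)] / (p₁ − p₂)²
  = (1.645 + 0.842)² · (0.36·0.64 + 0.28·0.72) / (0.08)²
  = (2.487)² · (0.2304 + 0.2016) / 0.0064
  = 6.1852 · 0.4320 / 0.0064
  = 417.50
Round up → n = 418 per group.

n = 418 per group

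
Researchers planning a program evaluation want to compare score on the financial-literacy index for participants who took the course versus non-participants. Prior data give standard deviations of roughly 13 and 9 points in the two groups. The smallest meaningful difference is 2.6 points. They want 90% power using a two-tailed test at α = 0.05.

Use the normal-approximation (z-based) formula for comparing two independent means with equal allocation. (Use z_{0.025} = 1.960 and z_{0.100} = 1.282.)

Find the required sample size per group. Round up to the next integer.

n = (z_{α/2} + z_β)² · (σ₁² + σ₂²) / δ²
  = (1.960 + 1.282)² · (13² + 9² = 250) / 2.6²
  = 10.5106 · 250 / 6.76
  = 388.70
Round up → n = 389 per group.

n = 389 per group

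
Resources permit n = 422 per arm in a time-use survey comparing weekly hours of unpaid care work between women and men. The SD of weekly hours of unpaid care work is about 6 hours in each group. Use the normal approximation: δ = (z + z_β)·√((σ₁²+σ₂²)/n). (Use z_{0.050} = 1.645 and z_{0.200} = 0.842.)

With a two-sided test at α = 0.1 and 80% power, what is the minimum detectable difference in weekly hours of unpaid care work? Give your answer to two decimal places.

Minimum detectable difference ≈ 1.03 hours

δ = (z_{α/2} + z_β) · √((σ₁²+σ₂²)/n)
  = (1.645 + 0.842) · √(72/422)
  = 2.487 · √0.17062
  = 2.487 · 0.4131
  = 1.0273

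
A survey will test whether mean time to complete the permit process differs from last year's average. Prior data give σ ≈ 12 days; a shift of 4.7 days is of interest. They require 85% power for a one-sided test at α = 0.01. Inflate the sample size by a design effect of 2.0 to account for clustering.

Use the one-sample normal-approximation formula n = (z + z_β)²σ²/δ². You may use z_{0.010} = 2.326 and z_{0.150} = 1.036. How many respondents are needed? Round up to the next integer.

n = (z_α + z_β)² · σ² / δ²
  = (2.326 + 1.036)² · 12² / 4.7²
  = 11.3030 · 144 / 22.09
  = 73.68
Design effect: 2.0 × 73.68 = 147.36.
Round up → n = 148.

n = 148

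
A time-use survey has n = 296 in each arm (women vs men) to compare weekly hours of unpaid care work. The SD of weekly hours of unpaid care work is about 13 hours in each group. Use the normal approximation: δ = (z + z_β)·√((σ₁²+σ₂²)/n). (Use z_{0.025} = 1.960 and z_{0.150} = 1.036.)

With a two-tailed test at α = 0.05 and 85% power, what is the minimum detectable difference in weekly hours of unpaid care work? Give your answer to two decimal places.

Minimum detectable difference ≈ 3.20 hours

δ = (z_{α/2} + z_β) · √((σ₁²+σ₂²)/n)
  = (1.960 + 1.036) · √(338/296)
  = 2.996 · √1.1419
  = 2.996 · 1.0686
  = 3.2015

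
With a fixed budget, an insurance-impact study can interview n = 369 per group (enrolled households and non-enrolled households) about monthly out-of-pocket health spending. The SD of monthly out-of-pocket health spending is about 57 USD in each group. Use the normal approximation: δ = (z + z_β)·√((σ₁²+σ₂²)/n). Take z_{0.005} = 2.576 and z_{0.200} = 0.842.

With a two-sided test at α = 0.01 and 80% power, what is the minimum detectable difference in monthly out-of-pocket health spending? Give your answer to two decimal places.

Minimum detectable difference ≈ 14.34 USD

δ = (z_{α/2} + z_β) · √((σ₁²+σ₂²)/n)
  = (2.576 + 0.842) · √(6498/369)
  = 3.418 · √17.6098
  = 3.418 · 4.1964
  = 14.3433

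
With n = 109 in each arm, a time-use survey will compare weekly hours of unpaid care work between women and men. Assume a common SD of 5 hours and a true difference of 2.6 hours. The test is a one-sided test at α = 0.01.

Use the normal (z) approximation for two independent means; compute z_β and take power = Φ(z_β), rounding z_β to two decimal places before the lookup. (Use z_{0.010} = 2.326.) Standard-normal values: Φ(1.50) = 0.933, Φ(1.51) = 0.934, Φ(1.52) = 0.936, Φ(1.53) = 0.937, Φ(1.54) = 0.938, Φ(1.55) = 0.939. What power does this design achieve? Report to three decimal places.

Power ≈ 0.934

z_β = δ·√(n/(σ₁²+σ₂²)) − z_α
    = 2.6 · √(109/50) − 2.326
    = 2.6 · 1.47648 − 2.326
    = 3.8389 − 2.326 = 1.5129 → 1.51
Power = Φ(1.51) = 0.934.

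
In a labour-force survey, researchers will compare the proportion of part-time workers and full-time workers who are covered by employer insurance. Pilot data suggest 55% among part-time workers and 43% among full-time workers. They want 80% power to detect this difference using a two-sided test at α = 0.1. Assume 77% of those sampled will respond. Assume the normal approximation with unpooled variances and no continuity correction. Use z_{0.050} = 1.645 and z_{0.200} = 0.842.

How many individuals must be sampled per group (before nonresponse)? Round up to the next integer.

n = (z_{α/2} + z_β)² · [p₁(1−p₁) + p₂(1−p₂)] / (p₁ − p₂)²
  = (1.645 + 0.842)² · (0.55·0.45 + 0.43·0.57) / (0.12)²
  = (2.487)² · (0.2475 + 0.2451) / 0.0144
  = 6.1852 · 0.4926 / 0.0144
  = 211.58
Adjust for 77% response: 211.58 / 0.77 = 274.78.
Round up → n = 275 per group.

n = 275 per group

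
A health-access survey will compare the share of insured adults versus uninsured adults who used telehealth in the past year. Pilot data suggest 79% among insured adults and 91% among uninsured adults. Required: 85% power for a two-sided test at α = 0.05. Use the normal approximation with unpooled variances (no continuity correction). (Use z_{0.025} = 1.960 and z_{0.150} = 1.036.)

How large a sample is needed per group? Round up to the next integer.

n = 155 per group

n = (z_{α/2} + z_β)² · [p₁(1−p₁) + p₂(1−p₂)] / (p₁ − p₂)²
  = (1.960 + 1.036)² · (0.79·0.21 + 0.91·0.09) / (-0.12)²
  = (2.996)² · (0.1659 + 0.0819) / 0.0144
  = 8.9760 · 0.2478 / 0.0144
  = 154.46
Round up → n = 155 per group.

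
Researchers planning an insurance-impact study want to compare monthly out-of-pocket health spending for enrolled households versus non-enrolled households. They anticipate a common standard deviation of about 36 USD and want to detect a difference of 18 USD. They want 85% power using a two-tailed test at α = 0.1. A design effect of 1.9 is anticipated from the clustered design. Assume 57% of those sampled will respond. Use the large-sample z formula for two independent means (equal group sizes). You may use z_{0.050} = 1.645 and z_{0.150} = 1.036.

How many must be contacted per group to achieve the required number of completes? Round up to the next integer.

n = 192 per group

n = (z_{α/2} + z_β)² · (σ₁² + σ₂²) / δ²
  = (1.645 + 1.036)² · (2·36² = 2592) / 18²
  = 7.1878 · 2592 / 324
  = 57.50
Design effect: 1.9 × 57.50 = 109.25.
Adjust for 57% response: 109.25 / 0.57 = 191.67.
Round up → n = 192 per group.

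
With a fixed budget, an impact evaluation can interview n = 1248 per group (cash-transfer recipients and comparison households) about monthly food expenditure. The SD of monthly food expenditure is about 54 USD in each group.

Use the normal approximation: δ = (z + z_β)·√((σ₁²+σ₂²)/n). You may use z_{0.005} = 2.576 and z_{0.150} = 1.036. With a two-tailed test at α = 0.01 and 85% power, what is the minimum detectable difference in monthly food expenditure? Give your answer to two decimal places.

δ = (z_{α/2} + z_β) · √((σ₁²+σ₂²)/n)
  = (2.576 + 1.036) · √(5832/1248)
  = 3.612 · √4.6731
  = 3.612 · 2.1617
  = 7.8082

Minimum detectable difference ≈ 7.81 USD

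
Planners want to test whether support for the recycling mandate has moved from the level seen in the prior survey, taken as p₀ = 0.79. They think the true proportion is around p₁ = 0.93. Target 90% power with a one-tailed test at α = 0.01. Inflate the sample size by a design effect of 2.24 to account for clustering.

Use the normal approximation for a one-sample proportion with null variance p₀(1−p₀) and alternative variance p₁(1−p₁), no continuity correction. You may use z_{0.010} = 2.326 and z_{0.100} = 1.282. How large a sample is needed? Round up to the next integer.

n = [z_α·√(p₀q₀) + z_β·√(p₁q₁)]² / (p₁ − p₀)²
  = [2.326·√(0.79·0.21) + 1.282·√(0.93·0.07)]² / (0.14)²
  = [2.326·0.4073 + 1.282·0.2551]² / 0.0196
  = [1.2745]² / 0.0196
  = 82.87
Design effect: 2.24 × 82.87 = 185.64.
Round up → n = 186.

n = 186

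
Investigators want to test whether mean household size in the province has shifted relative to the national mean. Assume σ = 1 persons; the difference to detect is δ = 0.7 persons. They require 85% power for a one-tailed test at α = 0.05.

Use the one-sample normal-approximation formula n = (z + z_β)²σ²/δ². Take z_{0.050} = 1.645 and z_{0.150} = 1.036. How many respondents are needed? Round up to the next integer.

n = 15

n = (z_α + z_β)² · σ² / δ²
  = (1.645 + 1.036)² · 1² / 0.7²
  = 7.1878 · 1 / 0.49
  = 14.67
Round up → n = 15.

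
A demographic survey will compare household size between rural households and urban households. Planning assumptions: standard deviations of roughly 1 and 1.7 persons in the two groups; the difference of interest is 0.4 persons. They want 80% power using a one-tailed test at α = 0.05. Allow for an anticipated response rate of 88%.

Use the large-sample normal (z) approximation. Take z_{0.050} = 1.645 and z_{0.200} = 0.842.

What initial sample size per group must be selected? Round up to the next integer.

n = 171 per group

n = (z_α + z_β)² · (σ₁² + σ₂²) / δ²
  = (1.645 + 0.842)² · (1² + 1.7² = 3.89) / 0.4²
  = 6.1852 · 3.89 / 0.16
  = 150.38
Adjust for 88% response: 150.38 / 0.88 = 170.88.
Round up → n = 171 per group.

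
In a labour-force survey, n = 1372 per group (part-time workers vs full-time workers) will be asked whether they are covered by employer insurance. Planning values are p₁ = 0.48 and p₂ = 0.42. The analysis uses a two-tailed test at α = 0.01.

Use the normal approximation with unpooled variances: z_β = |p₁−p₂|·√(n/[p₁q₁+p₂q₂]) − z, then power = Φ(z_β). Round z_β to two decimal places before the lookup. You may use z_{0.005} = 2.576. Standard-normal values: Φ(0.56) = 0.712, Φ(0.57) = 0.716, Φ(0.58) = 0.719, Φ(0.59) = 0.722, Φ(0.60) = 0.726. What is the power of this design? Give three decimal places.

z_β = |p₁−p₂|·√(n/[p₁q₁+p₂q₂]) − z_{α/2}
    = 0.06 · √(1372/0.4932) − 2.576
    = 0.06 · 52.7431 − 2.576
    = 3.1646 − 2.576 = 0.5886 → 0.59
Power = Φ(0.59) = 0.722.

Power ≈ 0.722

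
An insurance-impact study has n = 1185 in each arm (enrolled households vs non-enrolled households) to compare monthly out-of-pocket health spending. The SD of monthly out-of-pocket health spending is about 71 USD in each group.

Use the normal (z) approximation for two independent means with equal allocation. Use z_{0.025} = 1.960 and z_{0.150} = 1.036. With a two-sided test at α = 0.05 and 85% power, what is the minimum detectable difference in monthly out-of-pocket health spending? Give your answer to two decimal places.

δ = (z_{α/2} + z_β) · √((σ₁²+σ₂²)/n)
  = (1.960 + 1.036) · √(10082/1185)
  = 2.996 · √8.508
  = 2.996 · 2.9169
  = 8.7389

Minimum detectable difference ≈ 8.74 USD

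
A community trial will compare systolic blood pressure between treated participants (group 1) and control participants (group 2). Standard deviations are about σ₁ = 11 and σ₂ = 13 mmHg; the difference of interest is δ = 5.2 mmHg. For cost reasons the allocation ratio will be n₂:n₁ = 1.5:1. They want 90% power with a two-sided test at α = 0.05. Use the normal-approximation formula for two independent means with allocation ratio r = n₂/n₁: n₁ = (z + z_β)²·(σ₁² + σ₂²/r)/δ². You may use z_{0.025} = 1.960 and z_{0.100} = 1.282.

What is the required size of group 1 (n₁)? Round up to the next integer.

n₁ = 91

n₁ = (z_{α/2} + z_β)² · (σ₁² + σ₂²/r) / δ²
   = (1.960 + 1.282)² · (11² + 13²/1.5) / 5.2²
   = 10.5106 · (121 + 112.6667) / 27.04
   = 10.5106 · 233.6667 / 27.04
   = 90.83
Round up → n₁ = 91; n₂ = r·n₁ = 1.5 × 91 = 137.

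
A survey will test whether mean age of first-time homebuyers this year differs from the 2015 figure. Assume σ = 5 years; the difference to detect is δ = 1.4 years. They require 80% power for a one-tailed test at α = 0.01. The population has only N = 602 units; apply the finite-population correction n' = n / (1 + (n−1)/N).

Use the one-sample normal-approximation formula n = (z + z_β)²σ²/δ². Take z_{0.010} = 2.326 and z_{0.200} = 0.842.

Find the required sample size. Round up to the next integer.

n = 106

n = (z_α + z_β)² · σ² / δ²
  = (2.326 + 0.842)² · 5² / 1.4²
  = 10.0362 · 25 / 1.96
  = 128.01
Finite-population correction (N = 602): 128.01 / (1 + (128.01 − 1)/602) = 105.71.
Round up → n = 106.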